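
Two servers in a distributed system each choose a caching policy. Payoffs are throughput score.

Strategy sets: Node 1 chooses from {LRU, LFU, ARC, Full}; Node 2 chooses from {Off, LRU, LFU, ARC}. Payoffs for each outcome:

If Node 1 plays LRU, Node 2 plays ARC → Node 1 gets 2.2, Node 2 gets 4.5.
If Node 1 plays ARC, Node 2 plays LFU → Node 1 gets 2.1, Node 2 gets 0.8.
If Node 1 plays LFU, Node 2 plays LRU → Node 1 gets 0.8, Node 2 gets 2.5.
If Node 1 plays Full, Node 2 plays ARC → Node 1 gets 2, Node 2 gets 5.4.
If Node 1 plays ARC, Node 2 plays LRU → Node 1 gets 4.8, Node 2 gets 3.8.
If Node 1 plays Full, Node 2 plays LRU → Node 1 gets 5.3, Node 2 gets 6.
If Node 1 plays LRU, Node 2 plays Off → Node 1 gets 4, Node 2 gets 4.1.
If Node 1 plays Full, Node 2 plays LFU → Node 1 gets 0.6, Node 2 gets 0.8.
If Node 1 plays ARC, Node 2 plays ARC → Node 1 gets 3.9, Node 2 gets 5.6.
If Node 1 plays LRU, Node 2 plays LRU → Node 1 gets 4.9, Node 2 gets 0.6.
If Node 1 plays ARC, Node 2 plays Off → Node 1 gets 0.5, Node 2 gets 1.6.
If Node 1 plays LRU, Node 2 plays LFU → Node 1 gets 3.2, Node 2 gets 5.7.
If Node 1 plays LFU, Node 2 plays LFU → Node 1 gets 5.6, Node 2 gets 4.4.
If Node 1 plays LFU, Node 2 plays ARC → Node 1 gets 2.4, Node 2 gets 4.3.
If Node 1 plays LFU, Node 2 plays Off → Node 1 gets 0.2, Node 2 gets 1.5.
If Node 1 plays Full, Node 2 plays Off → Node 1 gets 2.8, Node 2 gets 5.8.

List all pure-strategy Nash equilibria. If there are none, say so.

Node 1 against Off: payoffs 4, 0.2, 0.5, 2.8 → best response LRU.
Node 1 against LRU: payoffs 4.9, 0.8, 4.8, 5.3 → best response Full.
Node 1 against LFU: payoffs 3.2, 5.6, 2.1, 0.6 → best response LFU.
Node 1 against ARC: payoffs 2.2, 2.4, 3.9, 2 → best response ARC.
Node 2 against LRU: payoffs 4.1, 0.6, 5.7, 4.5 → best response LFU.
Node 2 against LFU: payoffs 1.5, 2.5, 4.4, 4.3 → best response LFU.
Node 2 against ARC: payoffs 1.6, 3.8, 0.8, 5.6 → best response ARC.
Node 2 against Full: payoffs 5.8, 6, 0.8, 5.4 → best response LRU.
Mutual best responses: (LFU, LFU); (ARC, ARC); (Full, LRU).

(LFU, LFU), (ARC, ARC), (Full, LRU)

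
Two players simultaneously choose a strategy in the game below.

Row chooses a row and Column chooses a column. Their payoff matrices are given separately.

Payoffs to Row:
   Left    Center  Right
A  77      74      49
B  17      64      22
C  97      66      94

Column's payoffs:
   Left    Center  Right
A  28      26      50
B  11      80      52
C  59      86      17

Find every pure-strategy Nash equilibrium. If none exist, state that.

Row against Left: payoffs 77, 17, 97 → best response C.
Row against Center: payoffs 74, 64, 66 → best response A.
Row against Right: payoffs 49, 22, 94 → best response C.
Column against A: payoffs 28, 26, 50 → best response Right.
Column against B: payoffs 11, 80, 52 → best response Center.
Column against C: payoffs 59, 86, 17 → best response Center.
No profile is a mutual best response for all players.

No pure-strategy Nash equilibrium.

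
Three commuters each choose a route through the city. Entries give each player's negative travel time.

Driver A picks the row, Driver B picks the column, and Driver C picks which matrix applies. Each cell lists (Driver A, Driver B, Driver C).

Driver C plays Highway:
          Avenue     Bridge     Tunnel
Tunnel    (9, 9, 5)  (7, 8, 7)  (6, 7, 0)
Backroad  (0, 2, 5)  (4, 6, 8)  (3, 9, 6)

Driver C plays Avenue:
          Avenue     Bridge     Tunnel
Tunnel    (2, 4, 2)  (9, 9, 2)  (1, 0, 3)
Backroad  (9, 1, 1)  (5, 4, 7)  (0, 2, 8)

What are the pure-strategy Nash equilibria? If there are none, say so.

Mark each player's best response to every combination of opponents' strategies; a profile where every player is best-responding is a pure Nash equilibrium.
Driver A against (Avenue, Highway): payoffs 9, 0 → best response Tunnel.
Driver A against (Avenue, Avenue): payoffs 2, 9 → best response Backroad.
Driver A against (Bridge, Highway): payoffs 7, 4 → best response Tunnel.
Driver A against (Bridge, Avenue): payoffs 9, 5 → best response Tunnel.
Driver A against (Tunnel, Highway): payoffs 6, 3 → best response Tunnel.
Driver A against (Tunnel, Avenue): payoffs 1, 0 → best response Tunnel.
Driver B against (Tunnel, Highway): payoffs 9, 8, 7 → best response Avenue.
Driver B against (Tunnel, Avenue): payoffs 4, 9, 0 → best response Bridge.
Driver B against (Backroad, Highway): payoffs 2, 6, 9 → best response Tunnel.
Driver B against (Backroad, Avenue): payoffs 1, 4, 2 → best response Bridge.
Driver C against (Tunnel, Avenue): payoffs 5, 2 → best response Highway.
Driver C against (Tunnel, Bridge): payoffs 7, 2 → best response Highway.
Driver C against (Tunnel, Tunnel): payoffs 0, 3 → best response Avenue.
Driver C against (Backroad, Avenue): payoffs 5, 1 → best response Highway.
Driver C against (Backroad, Bridge): payoffs 8, 7 → best response Highway.
Driver C against (Backroad, Tunnel): payoffs 6, 8 → best response Avenue.
Mutual best responses: (Tunnel, Avenue, Highway).

The unique pure-strategy Nash equilibrium is (Tunnel, Avenue, Highway).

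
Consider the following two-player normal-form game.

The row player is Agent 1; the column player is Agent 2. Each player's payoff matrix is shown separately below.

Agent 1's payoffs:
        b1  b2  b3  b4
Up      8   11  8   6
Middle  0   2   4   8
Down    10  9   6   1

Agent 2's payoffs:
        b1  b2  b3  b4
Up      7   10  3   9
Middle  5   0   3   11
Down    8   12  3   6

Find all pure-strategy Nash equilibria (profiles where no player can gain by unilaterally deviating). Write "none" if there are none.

Pure-strategy Nash equilibria: (Up, b2) and (Middle, b4)

Agent 1 against b1: payoffs 8, 0, 10 → best response Down.
Agent 1 against b2: payoffs 11, 2, 9 → best response Up.
Agent 1 against b3: payoffs 8, 4, 6 → best response Up.
Agent 1 against b4: payoffs 6, 8, 1 → best response Middle.
Agent 2 against Up: payoffs 7, 10, 3, 9 → best response b2.
Agent 2 against Middle: payoffs 5, 0, 3, 11 → best response b4.
Agent 2 against Down: payoffs 8, 12, 3, 6 → best response b2.
Mutual best responses: (Up, b2); (Middle, b4).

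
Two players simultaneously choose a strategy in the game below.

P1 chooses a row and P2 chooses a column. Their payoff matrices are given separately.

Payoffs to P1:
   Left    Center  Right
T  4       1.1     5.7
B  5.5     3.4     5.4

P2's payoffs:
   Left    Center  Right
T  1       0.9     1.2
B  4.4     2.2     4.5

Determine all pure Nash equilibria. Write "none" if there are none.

P1 against Left: payoffs 4, 5.5 → best response B.
P1 against Center: payoffs 1.1, 3.4 → best response B.
P1 against Right: payoffs 5.7, 5.4 → best response T.
P2 against T: payoffs 1, 0.9, 1.2 → best response Right.
P2 against B: payoffs 4.4, 2.2, 4.5 → best response Right.
Mutual best responses: (T, Right).

Pure NE: (T, Right)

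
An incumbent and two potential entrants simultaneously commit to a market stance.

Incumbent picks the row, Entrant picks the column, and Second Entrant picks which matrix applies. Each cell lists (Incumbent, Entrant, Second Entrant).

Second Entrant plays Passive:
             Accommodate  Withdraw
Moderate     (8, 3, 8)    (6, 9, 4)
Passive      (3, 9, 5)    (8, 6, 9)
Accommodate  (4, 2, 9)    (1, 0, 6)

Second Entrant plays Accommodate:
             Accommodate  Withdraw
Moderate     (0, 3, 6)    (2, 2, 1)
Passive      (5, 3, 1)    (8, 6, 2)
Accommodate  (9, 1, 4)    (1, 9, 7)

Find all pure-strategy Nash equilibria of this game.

There is no pure-strategy Nash equilibrium.

Mark each player's best response to every combination of opponents' strategies; a profile where every player is best-responding is a pure Nash equilibrium.
Incumbent against (Accommodate, Passive): payoffs 8, 3, 4 → best response Moderate.
Incumbent against (Accommodate, Accommodate): payoffs 0, 5, 9 → best response Accommodate.
Incumbent against (Withdraw, Passive): payoffs 6, 8, 1 → best response Passive.
Incumbent against (Withdraw, Accommodate): payoffs 2, 8, 1 → best response Passive.
Entrant against (Moderate, Passive): payoffs 3, 9 → best response Withdraw.
Entrant against (Moderate, Accommodate): payoffs 3, 2 → best response Accommodate.
Entrant against (Passive, Passive): payoffs 9, 6 → best response Accommodate.
Entrant against (Passive, Accommodate): payoffs 3, 6 → best response Withdraw.
Entrant against (Accommodate, Passive): payoffs 2, 0 → best response Accommodate.
Entrant against (Accommodate, Accommodate): payoffs 1, 9 → best response Withdraw.
Second Entrant against (Moderate, Accommodate): payoffs 8, 6 → best response Passive.
Second Entrant against (Moderate, Withdraw): payoffs 4, 1 → best response Passive.
Second Entrant against (Passive, Accommodate): payoffs 5, 1 → best response Passive.
Second Entrant against (Passive, Withdraw): payoffs 9, 2 → best response Passive.
Second Entrant against (Accommodate, Accommodate): payoffs 9, 4 → best response Passive.
Second Entrant against (Accommodate, Withdraw): payoffs 6, 7 → best response Accommodate.
No profile is a mutual best response for all players.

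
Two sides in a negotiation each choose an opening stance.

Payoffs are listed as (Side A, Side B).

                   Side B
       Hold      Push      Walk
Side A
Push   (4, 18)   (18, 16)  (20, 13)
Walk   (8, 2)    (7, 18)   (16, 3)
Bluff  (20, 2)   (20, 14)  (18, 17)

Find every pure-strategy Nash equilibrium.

(Push, Hold): Side A can switch to Walk (4 → 8). Not NE.
(Push, Push): Side A can switch to Bluff (18 → 20). Not NE.
(Push, Walk): Side B can switch to Hold (13 → 18). Not NE.
(Walk, Hold): Side A can switch to Bluff (8 → 20). Not NE.
(Walk, Push): Side A can switch to Push (7 → 18). Not NE.
(Walk, Walk): Side A can switch to Push (16 → 20). Not NE.
(Bluff, Hold): Side B can switch to Push (2 → 14). Not NE.
(Bluff, Push): Side B can switch to Walk (14 → 17). Not NE.
(Bluff, Walk): Side A can switch to Push (18 → 20). Not NE.

This game has no pure Nash equilibrium.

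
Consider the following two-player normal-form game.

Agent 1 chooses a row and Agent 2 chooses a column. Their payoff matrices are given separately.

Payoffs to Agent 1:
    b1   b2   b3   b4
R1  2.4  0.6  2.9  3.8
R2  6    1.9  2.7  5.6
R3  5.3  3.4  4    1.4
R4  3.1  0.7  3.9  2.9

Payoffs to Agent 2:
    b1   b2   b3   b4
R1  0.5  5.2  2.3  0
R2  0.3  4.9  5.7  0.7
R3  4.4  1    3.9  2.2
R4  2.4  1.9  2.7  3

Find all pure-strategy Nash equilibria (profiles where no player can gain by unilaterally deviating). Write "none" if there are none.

(R1, b1): Agent 1 can switch to R2 (2.4 → 6). Not NE.
(R1, b2): Agent 1 can switch to R2 (0.6 → 1.9). Not NE.
(R1, b3): Agent 1 can switch to R3 (2.9 → 4). Not NE.
(R1, b4): Agent 1 can switch to R2 (3.8 → 5.6). Not NE.
(R2, b1): Agent 2 can switch to b2 (0.3 → 4.9). Not NE.
(R2, b2): Agent 1 can switch to R3 (1.9 → 3.4). Not NE.
(The remaining 10 profiles each have a profitable deviation by the same check.)

none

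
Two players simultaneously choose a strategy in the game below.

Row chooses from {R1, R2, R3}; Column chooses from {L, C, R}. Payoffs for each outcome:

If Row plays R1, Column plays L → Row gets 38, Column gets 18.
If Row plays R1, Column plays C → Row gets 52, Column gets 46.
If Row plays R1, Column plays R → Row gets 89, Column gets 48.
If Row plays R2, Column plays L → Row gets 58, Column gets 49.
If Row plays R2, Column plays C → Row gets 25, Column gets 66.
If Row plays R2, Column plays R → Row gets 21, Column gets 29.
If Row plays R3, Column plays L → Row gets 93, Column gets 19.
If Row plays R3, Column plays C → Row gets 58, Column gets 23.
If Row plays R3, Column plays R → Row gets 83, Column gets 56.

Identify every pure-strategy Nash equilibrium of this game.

The unique pure-strategy Nash equilibrium is (R1, R).

For each strategy profile, look for a profitable unilateral deviation.
(R1, L): Row can switch to R2 (38 → 58). Not NE.
(R1, C): Row can switch to R3 (52 → 58). Not NE.
(R1, R): Row gets 89, best alternative 83; Column gets 48, best alternative 46. No profitable deviation — NE.
(R2, L): Row can switch to R3 (58 → 93). Not NE.
(R2, C): Row can switch to R1 (25 → 52). Not NE.
(R2, R): Row can switch to R1 (21 → 89). Not NE.
(R3, L): Column can switch to C (19 → 23). Not NE.
(R3, C): Column can switch to R (23 → 56). Not NE.
(R3, R): Row can switch to R1 (83 → 89). Not NE.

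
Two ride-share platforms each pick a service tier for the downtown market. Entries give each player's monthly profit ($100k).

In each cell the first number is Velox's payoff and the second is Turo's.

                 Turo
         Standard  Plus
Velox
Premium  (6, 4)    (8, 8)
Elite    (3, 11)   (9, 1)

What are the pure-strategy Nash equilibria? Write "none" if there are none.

Check each profile: it is a Nash equilibrium iff no player can strictly gain by switching unilaterally.
(Premium, Standard): Turo can switch to Plus (4 → 8). Not NE.
(Premium, Plus): Velox can switch to Elite (8 → 9). Not NE.
(Elite, Standard): Velox can switch to Premium (3 → 6). Not NE.
(Elite, Plus): Turo can switch to Standard (1 → 11). Not NE.

No pure-strategy Nash equilibrium.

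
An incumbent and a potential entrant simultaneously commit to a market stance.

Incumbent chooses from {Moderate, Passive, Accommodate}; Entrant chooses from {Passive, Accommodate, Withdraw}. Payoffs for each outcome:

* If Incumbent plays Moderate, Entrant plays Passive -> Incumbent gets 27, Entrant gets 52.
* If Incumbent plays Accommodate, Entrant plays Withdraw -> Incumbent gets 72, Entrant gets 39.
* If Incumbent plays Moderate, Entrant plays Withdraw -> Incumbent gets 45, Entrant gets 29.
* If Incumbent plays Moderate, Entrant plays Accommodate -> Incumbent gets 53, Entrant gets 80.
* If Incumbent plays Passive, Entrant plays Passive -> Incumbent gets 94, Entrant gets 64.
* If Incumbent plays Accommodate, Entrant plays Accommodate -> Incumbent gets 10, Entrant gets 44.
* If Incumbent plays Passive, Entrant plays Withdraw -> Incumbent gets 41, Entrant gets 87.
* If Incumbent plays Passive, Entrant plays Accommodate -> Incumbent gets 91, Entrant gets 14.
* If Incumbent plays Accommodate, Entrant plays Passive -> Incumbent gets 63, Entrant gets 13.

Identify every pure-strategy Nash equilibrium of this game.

Incumbent against Passive: payoffs 27, 94, 63 → best response Passive.
Incumbent against Accommodate: payoffs 53, 91, 10 → best response Passive.
Incumbent against Withdraw: payoffs 45, 41, 72 → best response Accommodate.
Entrant against Moderate: payoffs 52, 80, 29 → best response Accommodate.
Entrant against Passive: payoffs 64, 14, 87 → best response Withdraw.
Entrant against Accommodate: payoffs 13, 44, 39 → best response Accommodate.
No profile is a mutual best response for all players.

No pure-strategy Nash equilibrium.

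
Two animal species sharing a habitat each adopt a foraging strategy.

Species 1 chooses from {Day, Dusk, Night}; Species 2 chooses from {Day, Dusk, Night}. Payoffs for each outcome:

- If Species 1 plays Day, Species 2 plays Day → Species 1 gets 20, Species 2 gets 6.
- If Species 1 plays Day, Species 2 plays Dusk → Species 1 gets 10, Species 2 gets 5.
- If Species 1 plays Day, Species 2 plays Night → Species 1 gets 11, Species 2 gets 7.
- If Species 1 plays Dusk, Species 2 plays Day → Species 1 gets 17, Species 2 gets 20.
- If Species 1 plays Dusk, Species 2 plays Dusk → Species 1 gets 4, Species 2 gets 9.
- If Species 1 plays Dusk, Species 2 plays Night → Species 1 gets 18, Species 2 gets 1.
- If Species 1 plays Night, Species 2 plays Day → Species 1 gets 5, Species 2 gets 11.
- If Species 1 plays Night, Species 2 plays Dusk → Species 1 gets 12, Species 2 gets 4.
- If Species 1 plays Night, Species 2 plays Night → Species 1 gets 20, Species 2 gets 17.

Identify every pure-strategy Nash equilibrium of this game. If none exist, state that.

Species 1 against Day: payoffs 20, 17, 5 → best response Day.
Species 1 against Dusk: payoffs 10, 4, 12 → best response Night.
Species 1 against Night: payoffs 11, 18, 20 → best response Night.
Species 2 against Day: payoffs 6, 5, 7 → best response Night.
Species 2 against Dusk: payoffs 20, 9, 1 → best response Day.
Species 2 against Night: payoffs 11, 4, 17 → best response Night.
Mutual best responses: (Night, Night).

(Night, Night)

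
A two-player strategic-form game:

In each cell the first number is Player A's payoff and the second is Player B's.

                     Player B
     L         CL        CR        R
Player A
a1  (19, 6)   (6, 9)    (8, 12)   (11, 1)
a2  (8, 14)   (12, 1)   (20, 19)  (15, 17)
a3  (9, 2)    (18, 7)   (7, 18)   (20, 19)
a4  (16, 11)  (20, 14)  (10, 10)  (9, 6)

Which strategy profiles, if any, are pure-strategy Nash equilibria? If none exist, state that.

(a2, CR), (a3, R), (a4, CL)

Player A against L: payoffs 19, 8, 9, 16 → best response a1.
Player A against CL: payoffs 6, 12, 18, 20 → best response a4.
Player A against CR: payoffs 8, 20, 7, 10 → best response a2.
Player A against R: payoffs 11, 15, 20, 9 → best response a3.
Player B against a1: payoffs 6, 9, 12, 1 → best response CR.
Player B against a2: payoffs 14, 1, 19, 17 → best response CR.
Player B against a3: payoffs 2, 7, 18, 19 → best response R.
Player B against a4: payoffs 11, 14, 10, 6 → best response CL.
Mutual best responses: (a2, CR); (a3, R); (a4, CL).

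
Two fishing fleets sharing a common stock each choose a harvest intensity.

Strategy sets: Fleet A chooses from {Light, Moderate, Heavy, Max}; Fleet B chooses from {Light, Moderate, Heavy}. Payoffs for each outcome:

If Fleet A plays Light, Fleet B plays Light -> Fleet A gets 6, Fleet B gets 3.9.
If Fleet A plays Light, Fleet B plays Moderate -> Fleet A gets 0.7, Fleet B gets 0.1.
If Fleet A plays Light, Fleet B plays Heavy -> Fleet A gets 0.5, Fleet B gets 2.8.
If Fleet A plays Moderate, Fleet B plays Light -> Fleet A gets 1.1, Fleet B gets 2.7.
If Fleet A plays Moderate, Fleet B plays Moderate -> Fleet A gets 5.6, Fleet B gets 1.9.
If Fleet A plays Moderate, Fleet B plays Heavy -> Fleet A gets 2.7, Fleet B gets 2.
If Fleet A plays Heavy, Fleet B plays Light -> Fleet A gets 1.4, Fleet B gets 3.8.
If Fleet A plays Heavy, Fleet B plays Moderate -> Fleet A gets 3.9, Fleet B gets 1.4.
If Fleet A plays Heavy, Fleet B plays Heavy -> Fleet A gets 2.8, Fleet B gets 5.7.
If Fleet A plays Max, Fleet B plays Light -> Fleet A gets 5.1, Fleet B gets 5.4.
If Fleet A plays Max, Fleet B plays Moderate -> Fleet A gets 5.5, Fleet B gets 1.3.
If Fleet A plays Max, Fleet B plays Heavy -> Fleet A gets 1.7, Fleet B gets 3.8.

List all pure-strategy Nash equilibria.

Pure-strategy Nash equilibria: (Light, Light), (Heavy, Heavy)

(Light, Light): Fleet A gets 6, best alternative 5.1; Fleet B gets 3.9, best alternative 2.8. No profitable deviation — NE.
(Light, Moderate): Fleet A can switch to Moderate (0.7 → 5.6). Not NE.
(Light, Heavy): Fleet A can switch to Moderate (0.5 → 2.7). Not NE.
(Moderate, Light): Fleet A can switch to Light (1.1 → 6). Not NE.
(Moderate, Moderate): Fleet B can switch to Light (1.9 → 2.7). Not NE.
(Moderate, Heavy): Fleet A can switch to Heavy (2.7 → 2.8). Not NE.
(Heavy, Light): Fleet A can switch to Light (1.4 → 6). Not NE.
(Heavy, Moderate): Fleet A can switch to Moderate (3.9 → 5.6). Not NE.
(Heavy, Heavy): Fleet A gets 2.8, best alternative 2.7; Fleet B gets 5.7, best alternative 3.8. No profitable deviation — NE.
(Max, Light): Fleet A can switch to Light (5.1 → 6). Not NE.
(Max, Moderate): Fleet A can switch to Moderate (5.5 → 5.6). Not NE.
(Max, Heavy): Fleet A can switch to Moderate (1.7 → 2.7). Not NE.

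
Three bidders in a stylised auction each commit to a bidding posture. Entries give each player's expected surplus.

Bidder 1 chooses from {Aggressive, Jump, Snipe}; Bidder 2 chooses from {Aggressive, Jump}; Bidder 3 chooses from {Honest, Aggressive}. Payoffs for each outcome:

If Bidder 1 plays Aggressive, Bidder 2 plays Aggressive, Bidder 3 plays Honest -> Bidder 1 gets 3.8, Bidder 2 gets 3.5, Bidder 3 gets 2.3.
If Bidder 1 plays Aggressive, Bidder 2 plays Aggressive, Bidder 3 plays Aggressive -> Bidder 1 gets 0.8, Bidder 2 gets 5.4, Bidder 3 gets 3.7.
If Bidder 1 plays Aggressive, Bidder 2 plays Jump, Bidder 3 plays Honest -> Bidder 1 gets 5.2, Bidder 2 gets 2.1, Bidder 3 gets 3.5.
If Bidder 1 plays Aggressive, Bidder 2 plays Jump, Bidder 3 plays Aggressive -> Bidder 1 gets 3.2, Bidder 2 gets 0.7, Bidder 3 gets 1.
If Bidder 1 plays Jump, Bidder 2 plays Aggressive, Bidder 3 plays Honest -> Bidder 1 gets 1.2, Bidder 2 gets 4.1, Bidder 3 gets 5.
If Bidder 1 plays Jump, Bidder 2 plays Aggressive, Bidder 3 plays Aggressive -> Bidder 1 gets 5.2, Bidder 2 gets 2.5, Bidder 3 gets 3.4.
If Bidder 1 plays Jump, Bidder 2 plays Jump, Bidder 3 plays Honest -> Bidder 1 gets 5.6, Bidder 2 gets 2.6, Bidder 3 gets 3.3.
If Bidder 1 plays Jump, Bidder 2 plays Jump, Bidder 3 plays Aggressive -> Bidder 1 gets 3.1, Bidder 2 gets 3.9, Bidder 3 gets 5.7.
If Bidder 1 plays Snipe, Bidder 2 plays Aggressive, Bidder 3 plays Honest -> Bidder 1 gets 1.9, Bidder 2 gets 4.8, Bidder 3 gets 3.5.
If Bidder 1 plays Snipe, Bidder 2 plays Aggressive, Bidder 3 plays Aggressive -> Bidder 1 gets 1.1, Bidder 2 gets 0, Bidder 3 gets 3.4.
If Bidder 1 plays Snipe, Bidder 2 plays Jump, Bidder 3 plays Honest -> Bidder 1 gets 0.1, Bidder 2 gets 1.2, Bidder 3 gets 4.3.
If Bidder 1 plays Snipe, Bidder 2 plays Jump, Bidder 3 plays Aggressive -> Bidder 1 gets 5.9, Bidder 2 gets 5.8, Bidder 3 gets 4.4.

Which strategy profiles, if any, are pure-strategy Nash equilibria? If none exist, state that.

(Snipe, Jump, Aggressive)

(Aggressive, Aggressive, Honest): Bidder 3 can switch to Aggressive (2.3 → 3.7). Not NE.
(Aggressive, Aggressive, Aggressive): Bidder 1 can switch to Jump (0.8 → 5.2). Not NE.
(Aggressive, Jump, Honest): Bidder 1 can switch to Jump (5.2 → 5.6). Not NE.
(Aggressive, Jump, Aggressive): Bidder 1 can switch to Snipe (3.2 → 5.9). Not NE.
(Jump, Aggressive, Honest): Bidder 1 can switch to Aggressive (1.2 → 3.8). Not NE.
(Jump, Aggressive, Aggressive): Bidder 2 can switch to Jump (2.5 → 3.9). Not NE.
(Jump, Jump, Honest): Bidder 2 can switch to Aggressive (2.6 → 4.1). Not NE.
(Jump, Jump, Aggressive): Bidder 1 can switch to Aggressive (3.1 → 3.2). Not NE.
(Snipe, Aggressive, Honest): Bidder 1 can switch to Aggressive (1.9 → 3.8). Not NE.
(Snipe, Aggressive, Aggressive): Bidder 1 can switch to Jump (1.1 → 5.2). Not NE.
(Snipe, Jump, Aggressive): Bidder 1 gets 5.9, best alternative 3.2; Bidder 2 gets 5.8, best alternative 0; Bidder 3 gets 4.4, best alternative 4.3. No profitable deviation — NE.
(The remaining 1 profile has a profitable deviation by the same check.)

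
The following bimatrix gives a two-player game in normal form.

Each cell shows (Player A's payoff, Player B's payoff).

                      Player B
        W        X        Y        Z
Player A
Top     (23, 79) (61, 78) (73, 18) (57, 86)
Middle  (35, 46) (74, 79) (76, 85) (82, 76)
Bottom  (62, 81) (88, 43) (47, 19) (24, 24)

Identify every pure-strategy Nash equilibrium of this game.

Player A against W: payoffs 23, 35, 62 → best response Bottom.
Player A against X: payoffs 61, 74, 88 → best response Bottom.
Player A against Y: payoffs 73, 76, 47 → best response Middle.
Player A against Z: payoffs 57, 82, 24 → best response Middle.
Player B against Top: payoffs 79, 78, 18, 86 → best response Z.
Player B against Middle: payoffs 46, 79, 85, 76 → best response Y.
Player B against Bottom: payoffs 81, 43, 19, 24 → best response W.
Mutual best responses: (Middle, Y); (Bottom, W).

Pure-strategy Nash equilibria: (Middle, Y) and (Bottom, W)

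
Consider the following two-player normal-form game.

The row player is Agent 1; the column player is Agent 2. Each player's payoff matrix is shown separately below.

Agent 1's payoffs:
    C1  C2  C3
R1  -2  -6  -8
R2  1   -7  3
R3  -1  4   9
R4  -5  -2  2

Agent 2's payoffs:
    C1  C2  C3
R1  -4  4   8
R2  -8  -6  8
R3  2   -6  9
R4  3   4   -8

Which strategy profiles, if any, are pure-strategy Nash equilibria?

The unique pure-strategy Nash equilibrium is (R3, C3).

For each player, find the best response to each opponent profile; mutual best responses are the pure NE.
Agent 1 against C1: payoffs -2, 1, -1, -5 → best response R2.
Agent 1 against C2: payoffs -6, -7, 4, -2 → best response R3.
Agent 1 against C3: payoffs -8, 3, 9, 2 → best response R3.
Agent 2 against R1: payoffs -4, 4, 8 → best response C3.
Agent 2 against R2: payoffs -8, -6, 8 → best response C3.
Agent 2 against R3: payoffs 2, -6, 9 → best response C3.
Agent 2 against R4: payoffs 3, 4, -8 → best response C2.
Mutual best responses: (R3, C3).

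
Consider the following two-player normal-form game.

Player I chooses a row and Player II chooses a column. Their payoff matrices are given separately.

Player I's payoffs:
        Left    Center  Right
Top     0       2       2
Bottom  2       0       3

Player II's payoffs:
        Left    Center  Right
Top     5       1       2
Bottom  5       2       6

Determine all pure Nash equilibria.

The unique pure-strategy Nash equilibrium is (Bottom, Right).

Player I against Left: payoffs 0, 2 → best response Bottom.
Player I against Center: payoffs 2, 0 → best response Top.
Player I against Right: payoffs 2, 3 → best response Bottom.
Player II against Top: payoffs 5, 1, 2 → best response Left.
Player II against Bottom: payoffs 5, 2, 6 → best response Right.
Mutual best responses: (Bottom, Right).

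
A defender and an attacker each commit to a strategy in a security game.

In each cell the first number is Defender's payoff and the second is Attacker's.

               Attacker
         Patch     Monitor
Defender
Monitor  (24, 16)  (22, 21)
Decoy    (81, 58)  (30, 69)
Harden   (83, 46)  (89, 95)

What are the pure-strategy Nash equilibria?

(Harden, Monitor)

Defender against Patch: payoffs 24, 81, 83 → best response Harden.
Defender against Monitor: payoffs 22, 30, 89 → best response Harden.
Attacker against Monitor: payoffs 16, 21 → best response Monitor.
Attacker against Decoy: payoffs 58, 69 → best response Monitor.
Attacker against Harden: payoffs 46, 95 → best response Monitor.
Mutual best responses: (Harden, Monitor).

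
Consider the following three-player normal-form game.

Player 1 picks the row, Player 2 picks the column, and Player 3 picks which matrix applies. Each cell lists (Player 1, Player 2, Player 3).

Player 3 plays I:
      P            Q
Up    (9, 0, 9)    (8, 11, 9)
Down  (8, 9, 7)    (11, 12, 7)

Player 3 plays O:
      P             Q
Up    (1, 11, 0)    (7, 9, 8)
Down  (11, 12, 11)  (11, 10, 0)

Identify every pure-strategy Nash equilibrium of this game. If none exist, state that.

(Up, P, I): Player 2 can switch to Q (0 → 11). Not NE.
(Up, P, O): Player 1 can switch to Down (1 → 11). Not NE.
(Up, Q, I): Player 1 can switch to Down (8 → 11). Not NE.
(Up, Q, O): Player 1 can switch to Down (7 → 11). Not NE.
(Down, P, I): Player 1 can switch to Up (8 → 9). Not NE.
(Down, P, O): Player 1 gets 11, best alternative 1; Player 2 gets 12, best alternative 10; Player 3 gets 11, best alternative 7. No profitable deviation — NE.
(Down, Q, I): Player 1 gets 11, best alternative 8; Player 2 gets 12, best alternative 9; Player 3 gets 7, best alternative 0. No profitable deviation — NE.
(Down, Q, O): Player 2 can switch to P (10 → 12). Not NE.

(Down, P, O) and (Down, Q, I)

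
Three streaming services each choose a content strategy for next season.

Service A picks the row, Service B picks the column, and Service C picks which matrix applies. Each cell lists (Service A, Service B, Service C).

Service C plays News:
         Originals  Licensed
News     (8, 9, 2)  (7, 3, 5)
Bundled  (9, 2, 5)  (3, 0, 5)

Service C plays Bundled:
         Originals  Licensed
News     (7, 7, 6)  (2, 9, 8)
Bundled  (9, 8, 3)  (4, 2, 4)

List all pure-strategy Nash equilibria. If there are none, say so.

Pure NE: (Bundled, Originals, News)

Mark each player's best response to every combination of opponents' strategies; a profile where every player is best-responding is a pure Nash equilibrium.
Service A against (Originals, News): payoffs 8, 9 → best response Bundled.
Service A against (Originals, Bundled): payoffs 7, 9 → best response Bundled.
Service A against (Licensed, News): payoffs 7, 3 → best response News.
Service A against (Licensed, Bundled): payoffs 2, 4 → best response Bundled.
Service B against (News, News): payoffs 9, 3 → best response Originals.
Service B against (News, Bundled): payoffs 7, 9 → best response Licensed.
Service B against (Bundled, News): payoffs 2, 0 → best response Originals.
Service B against (Bundled, Bundled): payoffs 8, 2 → best response Originals.
Service C against (News, Originals): payoffs 2, 6 → best response Bundled.
Service C against (News, Licensed): payoffs 5, 8 → best response Bundled.
Service C against (Bundled, Originals): payoffs 5, 3 → best response News.
Service C against (Bundled, Licensed): payoffs 5, 4 → best response News.
Mutual best responses: (Bundled, Originals, News).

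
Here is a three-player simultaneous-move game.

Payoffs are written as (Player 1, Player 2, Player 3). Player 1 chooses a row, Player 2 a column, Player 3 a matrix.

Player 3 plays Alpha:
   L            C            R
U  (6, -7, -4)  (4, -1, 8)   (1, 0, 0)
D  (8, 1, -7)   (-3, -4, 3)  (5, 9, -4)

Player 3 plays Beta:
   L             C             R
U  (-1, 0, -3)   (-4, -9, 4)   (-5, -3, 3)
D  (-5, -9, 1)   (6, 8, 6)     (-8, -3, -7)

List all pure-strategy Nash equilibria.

Player 1 against (L, Alpha): payoffs 6, 8 → best response D.
Player 1 against (L, Beta): payoffs -1, -5 → best response U.
Player 1 against (C, Alpha): payoffs 4, -3 → best response U.
Player 1 against (C, Beta): payoffs -4, 6 → best response D.
Player 1 against (R, Alpha): payoffs 1, 5 → best response D.
Player 1 against (R, Beta): payoffs -5, -8 → best response U.
Player 2 against (U, Alpha): payoffs -7, -1, 0 → best response R.
Player 2 against (U, Beta): payoffs 0, -9, -3 → best response L.
Player 2 against (D, Alpha): payoffs 1, -4, 9 → best response R.
Player 2 against (D, Beta): payoffs -9, 8, -3 → best response C.
Player 3 against (U, L): payoffs -4, -3 → best response Beta.
Player 3 against (U, C): payoffs 8, 4 → best response Alpha.
Player 3 against (U, R): payoffs 0, 3 → best response Beta.
Player 3 against (D, L): payoffs -7, 1 → best response Beta.
Player 3 against (D, C): payoffs 3, 6 → best response Beta.
Player 3 against (D, R): payoffs -4, -7 → best response Alpha.
Mutual best responses: (U, L, Beta); (D, C, Beta); (D, R, Alpha).

(U, L, Beta) and (D, C, Beta) and (D, R, Alpha)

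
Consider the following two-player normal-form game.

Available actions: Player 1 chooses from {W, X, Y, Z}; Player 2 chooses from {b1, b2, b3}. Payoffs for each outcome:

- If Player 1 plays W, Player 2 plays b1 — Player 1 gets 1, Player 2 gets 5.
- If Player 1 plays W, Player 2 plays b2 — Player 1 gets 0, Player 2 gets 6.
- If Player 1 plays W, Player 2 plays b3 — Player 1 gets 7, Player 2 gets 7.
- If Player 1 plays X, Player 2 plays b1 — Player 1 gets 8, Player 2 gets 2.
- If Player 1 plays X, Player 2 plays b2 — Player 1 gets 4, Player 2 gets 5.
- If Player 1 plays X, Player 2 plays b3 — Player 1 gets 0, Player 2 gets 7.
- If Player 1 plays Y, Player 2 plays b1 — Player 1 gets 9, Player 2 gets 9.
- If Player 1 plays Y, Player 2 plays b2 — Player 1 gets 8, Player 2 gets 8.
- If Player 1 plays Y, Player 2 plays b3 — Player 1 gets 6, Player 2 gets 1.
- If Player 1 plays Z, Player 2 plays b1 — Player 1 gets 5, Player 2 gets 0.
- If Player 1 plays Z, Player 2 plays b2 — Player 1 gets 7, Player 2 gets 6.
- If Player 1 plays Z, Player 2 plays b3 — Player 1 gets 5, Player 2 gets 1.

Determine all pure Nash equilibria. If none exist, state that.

(W, b1): Player 1 can switch to X (1 → 8). Not NE.
(W, b2): Player 1 can switch to X (0 → 4). Not NE.
(W, b3): Player 1 gets 7, best alternative 6; Player 2 gets 7, best alternative 6. No profitable deviation — NE.
(X, b1): Player 1 can switch to Y (8 → 9). Not NE.
(X, b2): Player 1 can switch to Y (4 → 8). Not NE.
(X, b3): Player 1 can switch to W (0 → 7). Not NE.
(Y, b1): Player 1 gets 9, best alternative 8; Player 2 gets 9, best alternative 8. No profitable deviation — NE.
(Y, b2): Player 2 can switch to b1 (8 → 9). Not NE.
(Y, b3): Player 1 can switch to W (6 → 7). Not NE.
(Z, b1): Player 1 can switch to X (5 → 8). Not NE.
(Z, b2): Player 1 can switch to Y (7 → 8). Not NE.
(Z, b3): Player 1 can switch to W (5 → 7). Not NE.

The pure Nash equilibria are (W, b3) and (Y, b1).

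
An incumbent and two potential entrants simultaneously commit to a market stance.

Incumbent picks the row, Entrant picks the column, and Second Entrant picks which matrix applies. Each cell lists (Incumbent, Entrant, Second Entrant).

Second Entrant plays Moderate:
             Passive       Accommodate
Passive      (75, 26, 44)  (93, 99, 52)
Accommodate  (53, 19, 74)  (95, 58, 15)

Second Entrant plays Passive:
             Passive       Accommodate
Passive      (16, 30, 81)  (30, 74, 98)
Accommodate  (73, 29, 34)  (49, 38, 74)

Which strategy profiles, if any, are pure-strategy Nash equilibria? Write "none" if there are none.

(Accommodate, Accommodate, Passive)

(Passive, Passive, Moderate): Entrant can switch to Accommodate (26 → 99). Not NE.
(Passive, Passive, Passive): Incumbent can switch to Accommodate (16 → 73). Not NE.
(Passive, Accommodate, Moderate): Incumbent can switch to Accommodate (93 → 95). Not NE.
(Passive, Accommodate, Passive): Incumbent can switch to Accommodate (30 → 49). Not NE.
(Accommodate, Passive, Moderate): Incumbent can switch to Passive (53 → 75). Not NE.
(Accommodate, Passive, Passive): Entrant can switch to Accommodate (29 → 38). Not NE.
(Accommodate, Accommodate, Passive): Incumbent gets 49, best alternative 30; Entrant gets 38, best alternative 29; Second Entrant gets 74, best alternative 15. No profitable deviation — NE.
(The remaining 1 profile has a profitable deviation by the same check.)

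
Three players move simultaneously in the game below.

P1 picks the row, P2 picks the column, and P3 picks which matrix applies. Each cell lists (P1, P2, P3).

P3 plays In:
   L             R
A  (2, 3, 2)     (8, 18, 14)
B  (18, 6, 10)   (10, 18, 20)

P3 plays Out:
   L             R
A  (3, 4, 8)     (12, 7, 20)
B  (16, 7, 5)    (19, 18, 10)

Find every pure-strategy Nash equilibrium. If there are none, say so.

P1 against (L, In): payoffs 2, 18 → best response B.
P1 against (L, Out): payoffs 3, 16 → best response B.
P1 against (R, In): payoffs 8, 10 → best response B.
P1 against (R, Out): payoffs 12, 19 → best response B.
P2 against (A, In): payoffs 3, 18 → best response R.
P2 against (A, Out): payoffs 4, 7 → best response R.
P2 against (B, In): payoffs 6, 18 → best response R.
P2 against (B, Out): payoffs 7, 18 → best response R.
P3 against (A, L): payoffs 2, 8 → best response Out.
P3 against (A, R): payoffs 14, 20 → best response Out.
P3 against (B, L): payoffs 10, 5 → best response In.
P3 against (B, R): payoffs 20, 10 → best response In.
Mutual best responses: (B, R, In).

(B, R, In)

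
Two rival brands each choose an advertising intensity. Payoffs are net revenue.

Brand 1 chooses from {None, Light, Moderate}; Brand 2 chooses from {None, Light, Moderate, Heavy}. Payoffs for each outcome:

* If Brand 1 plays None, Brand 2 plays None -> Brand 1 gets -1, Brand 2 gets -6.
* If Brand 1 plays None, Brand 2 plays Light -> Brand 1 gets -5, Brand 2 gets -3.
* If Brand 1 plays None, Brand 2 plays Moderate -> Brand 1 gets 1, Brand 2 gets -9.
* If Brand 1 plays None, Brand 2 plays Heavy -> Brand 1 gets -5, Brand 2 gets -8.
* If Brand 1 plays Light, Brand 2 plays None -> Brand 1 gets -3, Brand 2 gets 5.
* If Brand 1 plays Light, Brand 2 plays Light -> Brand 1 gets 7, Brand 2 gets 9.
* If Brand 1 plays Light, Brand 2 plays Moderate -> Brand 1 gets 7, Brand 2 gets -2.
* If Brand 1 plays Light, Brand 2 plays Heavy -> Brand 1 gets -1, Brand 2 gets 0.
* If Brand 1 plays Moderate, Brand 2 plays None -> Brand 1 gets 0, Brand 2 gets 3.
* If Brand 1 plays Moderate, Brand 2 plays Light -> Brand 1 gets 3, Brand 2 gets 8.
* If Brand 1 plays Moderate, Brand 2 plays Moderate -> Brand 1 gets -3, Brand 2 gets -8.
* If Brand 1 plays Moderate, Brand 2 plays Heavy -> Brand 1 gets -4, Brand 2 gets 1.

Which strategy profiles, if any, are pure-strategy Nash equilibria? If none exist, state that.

Pure NE: (Light, Light)

(None, None): Brand 1 can switch to Moderate (-1 → 0). Not NE.
(None, Light): Brand 1 can switch to Light (-5 → 7). Not NE.
(None, Moderate): Brand 1 can switch to Light (1 → 7). Not NE.
(None, Heavy): Brand 1 can switch to Light (-5 → -1). Not NE.
(Light, None): Brand 1 can switch to None (-3 → -1). Not NE.
(Light, Light): Brand 1 gets 7, best alternative 3; Brand 2 gets 9, best alternative 5. No profitable deviation — NE.
(Light, Moderate): Brand 2 can switch to None (-2 → 5). Not NE.
(Light, Heavy): Brand 2 can switch to None (0 → 5). Not NE.
(Moderate, None): Brand 2 can switch to Light (3 → 8). Not NE.
(Moderate, Light): Brand 1 can switch to Light (3 → 7). Not NE.
(Moderate, Moderate): Brand 1 can switch to None (-3 → 1). Not NE.
(Moderate, Heavy): Brand 1 can switch to Light (-4 → -1). Not NE.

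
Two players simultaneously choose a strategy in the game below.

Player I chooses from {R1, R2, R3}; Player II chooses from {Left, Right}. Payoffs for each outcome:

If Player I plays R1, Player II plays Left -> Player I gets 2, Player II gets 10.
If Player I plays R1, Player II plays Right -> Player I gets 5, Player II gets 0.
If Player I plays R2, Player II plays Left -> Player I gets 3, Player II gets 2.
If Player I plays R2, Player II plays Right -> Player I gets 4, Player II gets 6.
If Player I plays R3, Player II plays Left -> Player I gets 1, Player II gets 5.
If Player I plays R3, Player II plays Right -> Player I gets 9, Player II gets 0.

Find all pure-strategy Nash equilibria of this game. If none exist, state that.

This game has no pure Nash equilibrium.

Player I against Left: payoffs 2, 3, 1 → best response R2.
Player I against Right: payoffs 5, 4, 9 → best response R3.
Player II against R1: payoffs 10, 0 → best response Left.
Player II against R2: payoffs 2, 6 → best response Right.
Player II against R3: payoffs 5, 0 → best response Left.
No profile is a mutual best response for all players.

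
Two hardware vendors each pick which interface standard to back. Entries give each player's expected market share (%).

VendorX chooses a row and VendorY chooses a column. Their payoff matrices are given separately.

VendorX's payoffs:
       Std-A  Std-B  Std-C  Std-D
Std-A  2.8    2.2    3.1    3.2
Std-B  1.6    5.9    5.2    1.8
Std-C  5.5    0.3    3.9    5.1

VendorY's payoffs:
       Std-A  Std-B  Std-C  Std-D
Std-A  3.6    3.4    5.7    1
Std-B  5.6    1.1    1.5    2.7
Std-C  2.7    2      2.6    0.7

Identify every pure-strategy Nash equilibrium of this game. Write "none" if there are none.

VendorX against Std-A: payoffs 2.8, 1.6, 5.5 → best response Std-C.
VendorX against Std-B: payoffs 2.2, 5.9, 0.3 → best response Std-B.
VendorX against Std-C: payoffs 3.1, 5.2, 3.9 → best response Std-B.
VendorX against Std-D: payoffs 3.2, 1.8, 5.1 → best response Std-C.
VendorY against Std-A: payoffs 3.6, 3.4, 5.7, 1 → best response Std-C.
VendorY against Std-B: payoffs 5.6, 1.1, 1.5, 2.7 → best response Std-A.
VendorY against Std-C: payoffs 2.7, 2, 2.6, 0.7 → best response Std-A.
Mutual best responses: (Std-C, Std-A).

(Std-C, Std-A)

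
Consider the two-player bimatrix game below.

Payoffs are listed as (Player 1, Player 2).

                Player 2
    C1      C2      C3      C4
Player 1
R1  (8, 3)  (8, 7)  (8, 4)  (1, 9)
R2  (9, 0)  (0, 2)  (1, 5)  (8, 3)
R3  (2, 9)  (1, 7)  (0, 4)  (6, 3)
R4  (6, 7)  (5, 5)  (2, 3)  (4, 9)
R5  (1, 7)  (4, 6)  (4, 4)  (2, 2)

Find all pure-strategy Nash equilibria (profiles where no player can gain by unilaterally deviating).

No pure-strategy Nash equilibrium.

Player 1 against C1: payoffs 8, 9, 2, 6, 1 → best response R2.
Player 1 against C2: payoffs 8, 0, 1, 5, 4 → best response R1.
Player 1 against C3: payoffs 8, 1, 0, 2, 4 → best response R1.
Player 1 against C4: payoffs 1, 8, 6, 4, 2 → best response R2.
Player 2 against R1: payoffs 3, 7, 4, 9 → best response C4.
Player 2 against R2: payoffs 0, 2, 5, 3 → best response C3.
Player 2 against R3: payoffs 9, 7, 4, 3 → best response C1.
Player 2 against R4: payoffs 7, 5, 3, 9 → best response C4.
Player 2 against R5: payoffs 7, 6, 4, 2 → best response C1.
No profile is a mutual best response for all players.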